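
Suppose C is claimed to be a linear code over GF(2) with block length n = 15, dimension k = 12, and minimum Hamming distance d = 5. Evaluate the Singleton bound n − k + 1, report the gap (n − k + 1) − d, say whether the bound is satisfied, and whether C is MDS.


Singleton RHS = n − k + 1 = 4, slack = -1, bound violated (no such code; not MDS).

Singleton bound: d ≤ n − k + 1.
Here n = 15, k = 12, so n − k + 1 = 4.
Given d = 5, check d ≤ 4: NO.
Slack = (n − k + 1) − d = -1.
The slack is negative: d = 5 exceeds n − k + 1 = 4 by 1, so the Singleton bound is violated and no linear [15, 12, 5]_2 code can exist. In particular it is not MDS (MDS requires d = n − k + 1 exactly).
Description: the claimed parameters are [15, 12, 5]_2; such a code would be impossible (violates the Singleton bound).


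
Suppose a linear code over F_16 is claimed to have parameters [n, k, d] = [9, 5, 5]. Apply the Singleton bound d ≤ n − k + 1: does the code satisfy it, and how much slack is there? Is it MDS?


Singleton RHS = n − k + 1 = 5, slack = 0, bound satisfied, MDS.

Singleton bound: d ≤ n − k + 1.
Here n = 9, k = 5, so n − k + 1 = 5.
Given d = 5, check d ≤ 5: YES.
Slack = (n − k + 1) − d = 0.
The code is MDS (slack = 0).
Description: the claimed parameters are [9, 5, 5]_16; such a code would be MDS (meets Singleton bound).


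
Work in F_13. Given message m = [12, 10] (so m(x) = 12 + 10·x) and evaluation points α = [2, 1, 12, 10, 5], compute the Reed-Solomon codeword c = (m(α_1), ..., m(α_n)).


c = [6, 9, 2, 8, 10]

Message polynomial: m(x) = 12 + 10·x (mod 13).
For each evaluation point α_i, compute m(α_i) mod 13:
  α_1 = 2: Horner steps 10 → 6, so m(2) = 6.
  α_2 = 1: Horner steps 10 → 9, so m(1) = 9.
  α_3 = 12: Horner steps 10 → 2, so m(12) = 2.
  α_4 = 10: Horner steps 10 → 8, so m(10) = 8.
  α_5 = 5: Horner steps 10 → 10, so m(5) = 10.
Codeword c = [6, 9, 2, 8, 10] ∈ F_13^5.


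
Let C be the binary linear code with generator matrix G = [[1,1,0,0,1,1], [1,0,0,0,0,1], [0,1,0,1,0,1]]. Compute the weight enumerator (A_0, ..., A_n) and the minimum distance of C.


Weight distribution: A_0 = 1, A_2 = 2, A_3 = 4, A_4 = 1. Minimum distance d = 2.

Enumerate all 2^3 = 8 messages m ∈ F_2^3.
For each, compute codeword c = mG in F_2^6, then tally its weight.
  m = 000 → c = 000000, weight = 0.
  m = 100 → c = 110011, weight = 4.
  m = 010 → c = 100001, weight = 2.
  m = 110 → c = 010010, weight = 2.
  m = 001 → c = 010101, weight = 3.
  m = 101 → c = 100110, weight = 3.
  m = 011 → c = 110100, weight = 3.
  m = 111 → c = 000111, weight = 3.
Tally weights:
  weight 0: 1 codewords.
  weight 2: 2 codewords.
  weight 3: 4 codewords.
  weight 4: 1 codewords.
Minimum distance d = smallest w > 0 with A_w > 0 = 2.
Sanity: Σ A_w = 8 = 2^3 = 8 ✓.


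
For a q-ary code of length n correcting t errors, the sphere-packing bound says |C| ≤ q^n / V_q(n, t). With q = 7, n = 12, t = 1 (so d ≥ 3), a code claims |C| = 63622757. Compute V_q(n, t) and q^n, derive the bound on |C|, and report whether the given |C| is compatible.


V_q(n, t) = 73, q^n = 13841287201, Hamming bound = 189606673, |C| = 63622757 ≤ bound (satisfied).

Step 1: Compute V_q(n, t) = Σ_{j=0}^1 C(n, j) (q−1)^j.
  j = 0: C(12,0)·(6)^0 = 1·1 = 1.
  j = 1: C(12,1)·(6)^1 = 12·6 = 72.
  V_q(n, t) = 1 + 72 = 73.
Step 2: q^n = 7^12 = 13841287201.
Step 3: Hamming bound ⌊q^n / V_q(n,t)⌋ = ⌊13841287201/73⌋ = 189606673.
Step 4: Compare |C| = 63622757 to 189606673: satisfied.
The claimed |C| lies below the Hamming bound.


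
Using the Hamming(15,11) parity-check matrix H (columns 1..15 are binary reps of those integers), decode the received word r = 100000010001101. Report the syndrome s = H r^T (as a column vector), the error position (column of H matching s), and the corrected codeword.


s = (0, 1, 1, 1)^T, error position = 7, corrected codeword c = 100000110001101

Compute s = H r^T mod 2 one row at a time:
  s_1 = 1 + 0 + 0 + 0 + 1 + 1 + 0 + 1 = 4 ≡ 0 (mod 2).
  s_2 = 0 + 0 + 0 + 0 + 1 + 1 + 0 + 1 = 3 ≡ 1 (mod 2).
  s_3 = 0 + 0 + 0 + 0 + 0 + 0 + 0 + 1 = 1 ≡ 1 (mod 2).
  s_4 = 1 + 0 + 0 + 0 + 0 + 0 + 1 + 1 = 3 ≡ 1 (mod 2).
s = (0, 1, 1, 1)^T — this equals column 7 of H (binary 0111), so error is at position 7.
Correct: flip bit 7 of r = 100000010001101 to get c = 100000110001101.


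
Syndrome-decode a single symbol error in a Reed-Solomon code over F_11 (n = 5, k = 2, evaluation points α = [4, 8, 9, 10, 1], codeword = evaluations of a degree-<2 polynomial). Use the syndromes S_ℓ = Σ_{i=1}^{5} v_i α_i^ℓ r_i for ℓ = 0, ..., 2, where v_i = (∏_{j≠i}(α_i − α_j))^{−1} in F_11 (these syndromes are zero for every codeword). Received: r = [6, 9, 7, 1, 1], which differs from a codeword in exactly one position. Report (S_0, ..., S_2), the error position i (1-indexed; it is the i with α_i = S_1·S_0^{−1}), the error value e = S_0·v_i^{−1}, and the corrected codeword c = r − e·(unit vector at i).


S = (2, 9, 2), error at position 4, error magnitude e = 7, c = [6, 9, 7, 5, 1].

Step 1: column multipliers v_i = (∏_{j≠i}(α_i − α_j))^{−1} mod 11.
  i = 1 (α = 4): (4−8)(4−9)(4−10)(4−1) = (−4)·(−5)·(−6)·3 = −360 ≡ 3, so v_1 = 3^{−1} = 4 (mod 11).
  i = 2 (α = 8): (8−4)(8−9)(8−10)(8−1) = 4·(−1)·(−2)·7 = 56 ≡ 1, so v_2 = 1^{−1} = 1 (mod 11).
  i = 3 (α = 9): (9−4)(9−8)(9−10)(9−1) = 5·1·(−1)·8 = −40 ≡ 4, so v_3 = 4^{−1} = 3 (mod 11).
  i = 4 (α = 10): (10−4)(10−8)(10−9)(10−1) = 6·2·1·9 = 108 ≡ 9, so v_4 = 9^{−1} = 5 (mod 11).
  i = 5 (α = 1): (1−4)(1−8)(1−9)(1−10) = (−3)·(−7)·(−8)·(−9) = 1512 ≡ 5, so v_5 = 5^{−1} = 9 (mod 11).
  v = [4, 1, 3, 5, 9].
Step 2: syndromes of r = [6, 9, 7, 1, 1] (all sums mod 11).
  S_0 = Σ v_i r_i = 4·6 + 1·9 + 3·7 + 5·1 + 9·1 = 68 ≡ 2.
  S_1 = Σ v_i α_i r_i = 4·4·6 + 1·8·9 + 3·9·7 + 5·10·1 + 9·1·1 = 416 ≡ 9.
  α_i^2 mod 11 = [5, 9, 4, 1, 1].
  S_2 = Σ v_i α_i^2 r_i = 4·5·6 + 1·9·9 + 3·4·7 + 5·1·1 + 9·1·1 = 299 ≡ 2.
  S = (2, 9, 2) ≠ 0, so r is not a codeword (an error is present).
Step 3: locate the error. For a single error e at position i, S_ℓ = v_i·e·α_i^ℓ, so α_err = S_1/S_0.
  S_0^{−1} = 2^{−1} = 6 (mod 11), so α_err = 9·6 = 54 ≡ 10 = α_4. Error position i = 4.
  Consistency check: S_2/S_1 = 2·5 = 10 ≡ 10 = α_err ✓ (single-error assumption holds).
Step 4: error magnitude e = S_0/v_4 = S_0·∏_{j≠4}(α_4 − α_j) = 2·9 = 18 ≡ 7 (mod 11).
Step 5: correct position 4: c_4 = r_4 − e = 1 − 7 ≡ 5 (mod 11). Hence c = [6, 9, 7, 5, 1].
  Check: interpolating c through the α_i gives m(x) = 3 + 9·x (degree < 2) with m(α_i) = c_i for every i, so c is indeed a codeword.


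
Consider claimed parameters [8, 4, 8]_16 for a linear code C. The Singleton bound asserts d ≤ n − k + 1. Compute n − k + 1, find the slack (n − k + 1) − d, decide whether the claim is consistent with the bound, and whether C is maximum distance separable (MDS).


Singleton RHS = n − k + 1 = 5, slack = -3, bound violated (no such code; not MDS).

Singleton bound: d ≤ n − k + 1.
Here n = 8, k = 4, so n − k + 1 = 5.
Given d = 8, check d ≤ 5: NO.
Slack = (n − k + 1) − d = -3.
The slack is negative: d = 8 exceeds n − k + 1 = 5 by 3, so the Singleton bound is violated and no linear [8, 4, 8]_16 code can exist. In particular it is not MDS (MDS requires d = n − k + 1 exactly).
Description: the claimed parameters are [8, 4, 8]_16; such a code would be impossible (violates the Singleton bound).


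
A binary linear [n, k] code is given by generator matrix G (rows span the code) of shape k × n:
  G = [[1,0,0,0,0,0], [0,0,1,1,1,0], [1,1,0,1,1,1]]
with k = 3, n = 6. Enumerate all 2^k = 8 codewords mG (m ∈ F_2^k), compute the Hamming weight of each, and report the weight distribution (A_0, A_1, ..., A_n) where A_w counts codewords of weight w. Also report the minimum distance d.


Weight distribution: A_0 = 1, A_1 = 1, A_3 = 2, A_4 = 3, A_5 = 1. Minimum distance d = 1.

Enumerate all 2^3 = 8 messages m ∈ F_2^3.
For each, compute codeword c = mG in F_2^6, then tally its weight.
  m = 000 → c = 000000, weight = 0.
  m = 100 → c = 100000, weight = 1.
  m = 010 → c = 001110, weight = 3.
  m = 110 → c = 101110, weight = 4.
  m = 001 → c = 110111, weight = 5.
  m = 101 → c = 010111, weight = 4.
  m = 011 → c = 111001, weight = 4.
  m = 111 → c = 011001, weight = 3.
Tally weights:
  weight 0: 1 codewords.
  weight 1: 1 codewords.
  weight 3: 2 codewords.
  weight 4: 3 codewords.
  weight 5: 1 codewords.
Minimum distance d = smallest w > 0 with A_w > 0 = 1.
Sanity: Σ A_w = 8 = 2^3 = 8 ✓.


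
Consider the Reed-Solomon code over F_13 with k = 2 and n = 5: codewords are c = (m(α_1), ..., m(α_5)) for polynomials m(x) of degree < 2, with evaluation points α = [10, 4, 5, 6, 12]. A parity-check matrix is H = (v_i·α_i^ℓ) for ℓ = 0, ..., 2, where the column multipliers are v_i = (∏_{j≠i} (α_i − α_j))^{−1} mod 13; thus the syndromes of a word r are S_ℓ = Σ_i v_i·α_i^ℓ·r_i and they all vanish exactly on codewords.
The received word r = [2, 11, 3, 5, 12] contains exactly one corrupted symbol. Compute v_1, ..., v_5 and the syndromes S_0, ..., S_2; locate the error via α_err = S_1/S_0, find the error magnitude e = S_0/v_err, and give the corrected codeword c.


S = (4, 11, 1), error at position 4, error magnitude e = 10, c = [2, 11, 3, 8, 12].

Step 1: column multipliers v_i = (∏_{j≠i}(α_i − α_j))^{−1} mod 13.
  i = 1 (α = 10): (10−4)(10−5)(10−6)(10−12) = 6·5·4·(−2) = −240 ≡ 7, so v_1 = 7^{−1} = 2 (mod 13).
  i = 2 (α = 4): (4−10)(4−5)(4−6)(4−12) = (−6)·(−1)·(−2)·(−8) = 96 ≡ 5, so v_2 = 5^{−1} = 8 (mod 13).
  i = 3 (α = 5): (5−10)(5−4)(5−6)(5−12) = (−5)·1·(−1)·(−7) = −35 ≡ 4, so v_3 = 4^{−1} = 10 (mod 13).
  i = 4 (α = 6): (6−10)(6−4)(6−5)(6−12) = (−4)·2·1·(−6) = 48 ≡ 9, so v_4 = 9^{−1} = 3 (mod 13).
  i = 5 (α = 12): (12−10)(12−4)(12−5)(12−6) = 2·8·7·6 = 672 ≡ 9, so v_5 = 9^{−1} = 3 (mod 13).
  v = [2, 8, 10, 3, 3].
Step 2: syndromes of r = [2, 11, 3, 5, 12] (all sums mod 13).
  S_0 = Σ v_i r_i = 2·2 + 8·11 + 10·3 + 3·5 + 3·12 = 173 ≡ 4.
  S_1 = Σ v_i α_i r_i = 2·10·2 + 8·4·11 + 10·5·3 + 3·6·5 + 3·12·12 = 1064 ≡ 11.
  α_i^2 mod 13 = [9, 3, 12, 10, 1].
  S_2 = Σ v_i α_i^2 r_i = 2·9·2 + 8·3·11 + 10·12·3 + 3·10·5 + 3·1·12 = 846 ≡ 1.
  S = (4, 11, 1) ≠ 0, so r is not a codeword (an error is present).
Step 3: locate the error. For a single error e at position i, S_ℓ = v_i·e·α_i^ℓ, so α_err = S_1/S_0.
  S_0^{−1} = 4^{−1} = 10 (mod 13), so α_err = 11·10 = 110 ≡ 6 = α_4. Error position i = 4.
  Consistency check: S_2/S_1 = 1·6 = 6 ≡ 6 = α_err ✓ (single-error assumption holds).
Step 4: error magnitude e = S_0/v_4 = S_0·∏_{j≠4}(α_4 − α_j) = 4·9 = 36 ≡ 10 (mod 13).
Step 5: correct position 4: c_4 = r_4 − e = 5 − 10 ≡ 8 (mod 13). Hence c = [2, 11, 3, 8, 12].
  Check: interpolating c through the α_i gives m(x) = 4 + 5·x (degree < 2) with m(α_i) = c_i for every i, so c is indeed a codeword.


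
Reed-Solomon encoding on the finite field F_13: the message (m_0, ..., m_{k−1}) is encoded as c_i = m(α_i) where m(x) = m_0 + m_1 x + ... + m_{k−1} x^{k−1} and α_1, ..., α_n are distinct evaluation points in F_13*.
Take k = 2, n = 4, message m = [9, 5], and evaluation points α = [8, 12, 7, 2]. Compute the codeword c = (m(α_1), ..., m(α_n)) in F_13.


c = [10, 4, 5, 6]

Message polynomial: m(x) = 9 + 5·x (mod 13).
For each evaluation point α_i, compute m(α_i) mod 13:
  α_1 = 8: Horner steps 5 → 10, so m(8) = 10.
  α_2 = 12: Horner steps 5 → 4, so m(12) = 4.
  α_3 = 7: Horner steps 5 → 5, so m(7) = 5.
  α_4 = 2: Horner steps 5 → 6, so m(2) = 6.
Codeword c = [10, 4, 5, 6] ∈ F_13^4.


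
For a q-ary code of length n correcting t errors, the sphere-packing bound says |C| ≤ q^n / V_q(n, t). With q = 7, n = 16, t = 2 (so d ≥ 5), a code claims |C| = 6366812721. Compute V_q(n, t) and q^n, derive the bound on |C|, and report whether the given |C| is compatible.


V_q(n, t) = 4417, q^n = 33232930569601, Hamming bound = 7523869270, |C| = 6366812721 ≤ bound (satisfied).

Step 1: Compute V_q(n, t) = Σ_{j=0}^2 C(n, j) (q−1)^j.
  j = 0: C(16,0)·(6)^0 = 1·1 = 1.
  j = 1: C(16,1)·(6)^1 = 16·6 = 96.
  j = 2: C(16,2)·(6)^2 = 120·36 = 4320.
  V_q(n, t) = 1 + 96 + 4320 = 4417.
Step 2: q^n = 7^16 = 33232930569601.
Step 3: Hamming bound ⌊q^n / V_q(n,t)⌋ = ⌊33232930569601/4417⌋ = 7523869270.
Step 4: Compare |C| = 6366812721 to 7523869270: satisfied.
The claimed |C| lies below the Hamming bound.


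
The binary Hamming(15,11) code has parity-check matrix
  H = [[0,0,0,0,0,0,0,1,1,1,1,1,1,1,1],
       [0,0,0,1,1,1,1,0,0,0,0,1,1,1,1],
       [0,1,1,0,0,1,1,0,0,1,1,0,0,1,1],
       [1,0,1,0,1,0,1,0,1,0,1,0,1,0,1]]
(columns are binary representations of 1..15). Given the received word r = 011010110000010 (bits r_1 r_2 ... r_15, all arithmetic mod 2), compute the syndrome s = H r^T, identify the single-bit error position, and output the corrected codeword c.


s = (0, 1, 0, 1)^T, error position = 5, corrected codeword c = 011000110000010

Compute s = H r^T mod 2 one row at a time:
  s_1 = 1 + 0 + 0 + 0 + 0 + 0 + 1 + 0 = 2 ≡ 0 (mod 2).
  s_2 = 0 + 1 + 0 + 1 + 0 + 0 + 1 + 0 = 3 ≡ 1 (mod 2).
  s_3 = 1 + 1 + 0 + 1 + 0 + 0 + 1 + 0 = 4 ≡ 0 (mod 2).
  s_4 = 0 + 1 + 1 + 1 + 0 + 0 + 0 + 0 = 3 ≡ 1 (mod 2).
s = (0, 1, 0, 1)^T — this equals column 5 of H (binary 0101), so error is at position 5.
Correct: flip bit 5 of r = 011010110000010 to get c = 011000110000010.


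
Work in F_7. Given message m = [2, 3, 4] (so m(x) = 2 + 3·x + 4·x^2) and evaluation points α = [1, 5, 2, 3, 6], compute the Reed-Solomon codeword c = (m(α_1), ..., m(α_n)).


c = [2, 5, 3, 5, 3]

Message polynomial: m(x) = 2 + 3·x + 4·x^2 (mod 7).
For each evaluation point α_i, compute m(α_i) mod 7:
  α_1 = 1: Horner steps 4 → 0 → 2, so m(1) = 2.
  α_2 = 5: Horner steps 4 → 2 → 5, so m(5) = 5.
  α_3 = 2: Horner steps 4 → 4 → 3, so m(2) = 3.
  α_4 = 3: Horner steps 4 → 1 → 5, so m(3) = 5.
  α_5 = 6: Horner steps 4 → 6 → 3, so m(6) = 3.
Codeword c = [2, 5, 3, 5, 3] ∈ F_7^5.


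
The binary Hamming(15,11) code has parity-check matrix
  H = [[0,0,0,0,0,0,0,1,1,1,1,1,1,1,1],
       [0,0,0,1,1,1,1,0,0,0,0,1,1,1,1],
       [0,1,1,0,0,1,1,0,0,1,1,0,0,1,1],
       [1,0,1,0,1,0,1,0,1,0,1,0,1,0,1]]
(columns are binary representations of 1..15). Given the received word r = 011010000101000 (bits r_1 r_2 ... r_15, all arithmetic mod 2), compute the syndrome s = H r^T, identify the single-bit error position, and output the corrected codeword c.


s = (0, 0, 1, 0)^T, error position = 2, corrected codeword c = 001010000101000

Compute s = H r^T mod 2 one row at a time:
  s_1 = 0 + 0 + 1 + 0 + 1 + 0 + 0 + 0 = 2 ≡ 0 (mod 2).
  s_2 = 0 + 1 + 0 + 0 + 1 + 0 + 0 + 0 = 2 ≡ 0 (mod 2).
  s_3 = 1 + 1 + 0 + 0 + 1 + 0 + 0 + 0 = 3 ≡ 1 (mod 2).
  s_4 = 0 + 1 + 1 + 0 + 0 + 0 + 0 + 0 = 2 ≡ 0 (mod 2).
s = (0, 0, 1, 0)^T — this equals column 2 of H (binary 0010), so error is at position 2.
Correct: flip bit 2 of r = 011010000101000 to get c = 001010000101000.


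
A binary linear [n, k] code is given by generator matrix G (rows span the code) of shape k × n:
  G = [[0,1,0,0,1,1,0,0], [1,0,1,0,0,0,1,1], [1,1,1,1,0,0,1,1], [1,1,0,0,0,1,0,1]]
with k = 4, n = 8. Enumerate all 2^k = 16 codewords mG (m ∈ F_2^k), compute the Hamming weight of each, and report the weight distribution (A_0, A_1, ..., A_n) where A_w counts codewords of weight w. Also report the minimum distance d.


Weight distribution: A_0 = 1, A_2 = 1, A_3 = 4, A_4 = 5, A_5 = 2, A_6 = 1, A_7 = 2. Minimum distance d = 2.

Enumerate all 2^4 = 16 messages m ∈ F_2^4.
For each, compute codeword c = mG in F_2^8, then tally its weight.
  m = 0000 → c = 00000000, weight = 0.
  m = 1000 → c = 01001100, weight = 3.
  m = 0100 → c = 10100011, weight = 4.
  m = 1100 → c = 11101111, weight = 7.
  m = 0010 → c = 11110011, weight = 6.
  m = 1010 → c = 10111111, weight = 7.
  m = 0110 → c = 01010000, weight = 2.
  m = 1110 → c = 00011100, weight = 3.
  m = 0001 → c = 11000101, weight = 4.
  m = 1001 → c = 10001001, weight = 3.
  m = 0101 → c = 01100110, weight = 4.
  m = 1101 → c = 00101010, weight = 3.
  m = 0011 → c = 00110110, weight = 4.
  m = 1011 → c = 01111010, weight = 5.
  m = 0111 → c = 10010101, weight = 4.
  m = 1111 → c = 11011001, weight = 5.
Tally weights:
  weight 0: 1 codewords.
  weight 2: 1 codewords.
  weight 3: 4 codewords.
  weight 4: 5 codewords.
  weight 5: 2 codewords.
  weight 6: 1 codewords.
  weight 7: 2 codewords.
Minimum distance d = smallest w > 0 with A_w > 0 = 2.
Sanity: Σ A_w = 16 = 2^4 = 16 ✓.


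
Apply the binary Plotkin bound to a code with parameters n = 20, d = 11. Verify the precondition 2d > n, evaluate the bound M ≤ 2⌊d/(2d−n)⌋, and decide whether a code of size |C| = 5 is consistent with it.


Plotkin bound M ≤ 10; given |C| = 5 ≤ bound (satisfied).

Check applicability: 2d = 22, n = 20.
2d − n = 2 > 0, so Plotkin applies.
Compute d/(2d−n) = 11/2 ≈ 5.5000.
⌊d/(2d−n)⌋ = 5.
Plotkin bound: M ≤ 2·5 = 10.
Given |C| = 5, check: satisfied.
This |C| is below the Plotkin bound.


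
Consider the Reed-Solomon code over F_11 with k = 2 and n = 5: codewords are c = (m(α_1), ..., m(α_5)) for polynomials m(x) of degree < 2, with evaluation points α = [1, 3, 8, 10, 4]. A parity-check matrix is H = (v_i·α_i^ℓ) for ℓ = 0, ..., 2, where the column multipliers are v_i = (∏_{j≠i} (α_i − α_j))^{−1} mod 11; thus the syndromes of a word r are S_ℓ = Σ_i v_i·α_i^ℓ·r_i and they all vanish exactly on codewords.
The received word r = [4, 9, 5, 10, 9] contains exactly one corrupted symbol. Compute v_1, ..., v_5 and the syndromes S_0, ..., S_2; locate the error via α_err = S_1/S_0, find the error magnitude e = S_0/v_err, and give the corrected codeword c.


S = (6, 2, 8), error at position 5, error magnitude e = 3, c = [4, 9, 5, 10, 6].

Step 1: column multipliers v_i = (∏_{j≠i}(α_i − α_j))^{−1} mod 11.
  i = 1 (α = 1): (1−3)(1−8)(1−10)(1−4) = (−2)·(−7)·(−9)·(−3) = 378 ≡ 4, so v_1 = 4^{−1} = 3 (mod 11).
  i = 2 (α = 3): (3−1)(3−8)(3−10)(3−4) = 2·(−5)·(−7)·(−1) = −70 ≡ 7, so v_2 = 7^{−1} = 8 (mod 11).
  i = 3 (α = 8): (8−1)(8−3)(8−10)(8−4) = 7·5·(−2)·4 = −280 ≡ 6, so v_3 = 6^{−1} = 2 (mod 11).
  i = 4 (α = 10): (10−1)(10−3)(10−8)(10−4) = 9·7·2·6 = 756 ≡ 8, so v_4 = 8^{−1} = 7 (mod 11).
  i = 5 (α = 4): (4−1)(4−3)(4−8)(4−10) = 3·1·(−4)·(−6) = 72 ≡ 6, so v_5 = 6^{−1} = 2 (mod 11).
  v = [3, 8, 2, 7, 2].
Step 2: syndromes of r = [4, 9, 5, 10, 9] (all sums mod 11).
  S_0 = Σ v_i r_i = 3·4 + 8·9 + 2·5 + 7·10 + 2·9 = 182 ≡ 6.
  S_1 = Σ v_i α_i r_i = 3·1·4 + 8·3·9 + 2·8·5 + 7·10·10 + 2·4·9 = 1080 ≡ 2.
  α_i^2 mod 11 = [1, 9, 9, 1, 5].
  S_2 = Σ v_i α_i^2 r_i = 3·1·4 + 8·9·9 + 2·9·5 + 7·1·10 + 2·5·9 = 910 ≡ 8.
  S = (6, 2, 8) ≠ 0, so r is not a codeword (an error is present).
Step 3: locate the error. For a single error e at position i, S_ℓ = v_i·e·α_i^ℓ, so α_err = S_1/S_0.
  S_0^{−1} = 6^{−1} = 2 (mod 11), so α_err = 2·2 = 4 ≡ 4 = α_5. Error position i = 5.
  Consistency check: S_2/S_1 = 8·6 = 48 ≡ 4 = α_err ✓ (single-error assumption holds).
Step 4: error magnitude e = S_0/v_5 = S_0·∏_{j≠5}(α_5 − α_j) = 6·6 = 36 ≡ 3 (mod 11).
Step 5: correct position 5: c_5 = r_5 − e = 9 − 3 ≡ 6 (mod 11). Hence c = [4, 9, 5, 10, 6].
  Check: interpolating c through the α_i gives m(x) = 7 + 8·x (degree < 2) with m(α_i) = c_i for every i, so c is indeed a codeword.


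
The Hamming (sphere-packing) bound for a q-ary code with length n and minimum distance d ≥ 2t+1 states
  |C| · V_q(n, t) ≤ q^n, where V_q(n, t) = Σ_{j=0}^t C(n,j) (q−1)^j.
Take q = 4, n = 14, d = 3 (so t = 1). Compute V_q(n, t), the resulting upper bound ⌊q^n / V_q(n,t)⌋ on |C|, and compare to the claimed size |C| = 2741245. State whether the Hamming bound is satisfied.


V_q(n, t) = 43, q^n = 268435456, Hamming bound = 6242685, |C| = 2741245 ≤ bound (satisfied).

Step 1: Compute V_q(n, t) = Σ_{j=0}^1 C(n, j) (q−1)^j.
  j = 0: C(14,0)·(3)^0 = 1·1 = 1.
  j = 1: C(14,1)·(3)^1 = 14·3 = 42.
  V_q(n, t) = 1 + 42 = 43.
Step 2: q^n = 4^14 = 268435456.
Step 3: Hamming bound ⌊q^n / V_q(n,t)⌋ = ⌊268435456/43⌋ = 6242685.
Step 4: Compare |C| = 2741245 to 6242685: satisfied.
The claimed |C| lies below the Hamming bound.


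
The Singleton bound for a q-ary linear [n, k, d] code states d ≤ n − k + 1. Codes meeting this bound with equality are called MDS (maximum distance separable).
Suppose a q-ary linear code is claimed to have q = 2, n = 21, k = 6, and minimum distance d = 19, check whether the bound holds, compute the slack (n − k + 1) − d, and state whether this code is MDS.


Singleton RHS = n − k + 1 = 16, slack = -3, bound violated (no such code; not MDS).

Singleton bound: d ≤ n − k + 1.
Here n = 21, k = 6, so n − k + 1 = 16.
Given d = 19, check d ≤ 16: NO.
Slack = (n − k + 1) − d = -3.
The slack is negative: d = 19 exceeds n − k + 1 = 16 by 3, so the Singleton bound is violated and no linear [21, 6, 19]_2 code can exist. In particular it is not MDS (MDS requires d = n − k + 1 exactly).
Description: the claimed parameters are [21, 6, 19]_2; such a code would be impossible (violates the Singleton bound).


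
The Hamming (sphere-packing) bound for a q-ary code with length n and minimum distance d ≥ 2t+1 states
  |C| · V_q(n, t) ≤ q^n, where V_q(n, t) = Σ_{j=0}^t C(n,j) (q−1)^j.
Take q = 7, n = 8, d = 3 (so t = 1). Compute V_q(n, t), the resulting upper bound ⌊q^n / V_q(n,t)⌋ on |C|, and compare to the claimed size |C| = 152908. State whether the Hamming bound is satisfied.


V_q(n, t) = 49, q^n = 5764801, Hamming bound = 117649, |C| = 152908 > bound (violated).

Step 1: Compute V_q(n, t) = Σ_{j=0}^1 C(n, j) (q−1)^j.
  j = 0: C(8,0)·(6)^0 = 1·1 = 1.
  j = 1: C(8,1)·(6)^1 = 8·6 = 48.
  V_q(n, t) = 1 + 48 = 49.
Step 2: q^n = 7^8 = 5764801.
Step 3: Hamming bound ⌊q^n / V_q(n,t)⌋ = ⌊5764801/49⌋ = 117649.
Step 4: Compare |C| = 152908 to 117649: violated.
The claimed |C| lies above the Hamming bound, so no 7-ary code of length 8 with d ≥ 3 can have 152908 codewords.


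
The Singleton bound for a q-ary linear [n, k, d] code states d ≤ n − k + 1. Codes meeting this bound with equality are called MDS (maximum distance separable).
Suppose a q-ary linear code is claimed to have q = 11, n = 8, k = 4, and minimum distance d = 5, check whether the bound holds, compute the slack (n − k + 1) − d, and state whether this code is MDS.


Singleton RHS = n − k + 1 = 5, slack = 0, bound satisfied, MDS.

Singleton bound: d ≤ n − k + 1.
Here n = 8, k = 4, so n − k + 1 = 5.
Given d = 5, check d ≤ 5: YES.
Slack = (n − k + 1) − d = 0.
The code is MDS (slack = 0).
Description: the claimed parameters are [8, 4, 5]_11; such a code would be MDS (meets Singleton bound).


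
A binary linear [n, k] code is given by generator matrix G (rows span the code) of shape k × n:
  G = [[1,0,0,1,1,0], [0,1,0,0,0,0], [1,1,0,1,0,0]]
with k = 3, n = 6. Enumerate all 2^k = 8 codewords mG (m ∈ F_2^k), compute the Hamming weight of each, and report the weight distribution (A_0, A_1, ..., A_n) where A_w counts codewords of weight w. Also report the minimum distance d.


Weight distribution: A_0 = 1, A_1 = 2, A_2 = 2, A_3 = 2, A_4 = 1. Minimum distance d = 1.

Enumerate all 2^3 = 8 messages m ∈ F_2^3.
For each, compute codeword c = mG in F_2^6, then tally its weight.
  m = 000 → c = 000000, weight = 0.
  m = 100 → c = 100110, weight = 3.
  m = 010 → c = 010000, weight = 1.
  m = 110 → c = 110110, weight = 4.
  m = 001 → c = 110100, weight = 3.
  m = 101 → c = 010010, weight = 2.
  m = 011 → c = 100100, weight = 2.
  m = 111 → c = 000010, weight = 1.
Tally weights:
  weight 0: 1 codewords.
  weight 1: 2 codewords.
  weight 2: 2 codewords.
  weight 3: 2 codewords.
  weight 4: 1 codewords.
Minimum distance d = smallest w > 0 with A_w > 0 = 1.
Sanity: Σ A_w = 8 = 2^3 = 8 ✓.


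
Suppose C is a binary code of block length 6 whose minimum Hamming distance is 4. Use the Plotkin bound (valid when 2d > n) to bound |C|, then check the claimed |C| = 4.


Plotkin bound M ≤ 4; given |C| = 4 ≤ bound (satisfied).

Check applicability: 2d = 8, n = 6.
2d − n = 2 > 0, so Plotkin applies.
Compute d/(2d−n) = 4/2 ≈ 2.0000.
⌊d/(2d−n)⌋ = 2.
Plotkin bound: M ≤ 2·2 = 4.
Given |C| = 4, check: satisfied.
This |C| is at the Plotkin bound.


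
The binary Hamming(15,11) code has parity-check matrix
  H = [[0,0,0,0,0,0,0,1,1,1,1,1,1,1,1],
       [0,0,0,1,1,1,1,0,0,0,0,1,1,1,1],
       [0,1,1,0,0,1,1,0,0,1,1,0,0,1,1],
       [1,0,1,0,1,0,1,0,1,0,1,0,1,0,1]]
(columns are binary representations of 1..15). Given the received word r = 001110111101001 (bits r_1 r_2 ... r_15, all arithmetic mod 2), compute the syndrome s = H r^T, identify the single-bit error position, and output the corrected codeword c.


s = (1, 1, 0, 1)^T, error position = 13, corrected codeword c = 001110111101101

Compute s = H r^T mod 2 one row at a time:
  s_1 = 1 + 1 + 1 + 0 + 1 + 0 + 0 + 1 = 5 ≡ 1 (mod 2).
  s_2 = 1 + 1 + 0 + 1 + 1 + 0 + 0 + 1 = 5 ≡ 1 (mod 2).
  s_3 = 0 + 1 + 0 + 1 + 1 + 0 + 0 + 1 = 4 ≡ 0 (mod 2).
  s_4 = 0 + 1 + 1 + 1 + 1 + 0 + 0 + 1 = 5 ≡ 1 (mod 2).
s = (1, 1, 0, 1)^T — this equals column 13 of H (binary 1101), so error is at position 13.
Correct: flip bit 13 of r = 001110111101001 to get c = 001110111101101.


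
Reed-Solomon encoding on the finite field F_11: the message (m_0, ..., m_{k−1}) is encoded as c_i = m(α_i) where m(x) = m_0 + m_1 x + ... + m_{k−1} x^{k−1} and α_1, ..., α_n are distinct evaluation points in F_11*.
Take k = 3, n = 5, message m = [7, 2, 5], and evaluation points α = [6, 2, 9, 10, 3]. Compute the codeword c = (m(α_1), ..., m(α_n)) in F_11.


c = [1, 9, 1, 10, 3]

Message polynomial: m(x) = 7 + 2·x + 5·x^2 (mod 11).
For each evaluation point α_i, compute m(α_i) mod 11:
  α_1 = 6: Horner steps 5 → 10 → 1, so m(6) = 1.
  α_2 = 2: Horner steps 5 → 1 → 9, so m(2) = 9.
  α_3 = 9: Horner steps 5 → 3 → 1, so m(9) = 1.
  α_4 = 10: Horner steps 5 → 8 → 10, so m(10) = 10.
  α_5 = 3: Horner steps 5 → 6 → 3, so m(3) = 3.
Codeword c = [1, 9, 1, 10, 3] ∈ F_11^5.


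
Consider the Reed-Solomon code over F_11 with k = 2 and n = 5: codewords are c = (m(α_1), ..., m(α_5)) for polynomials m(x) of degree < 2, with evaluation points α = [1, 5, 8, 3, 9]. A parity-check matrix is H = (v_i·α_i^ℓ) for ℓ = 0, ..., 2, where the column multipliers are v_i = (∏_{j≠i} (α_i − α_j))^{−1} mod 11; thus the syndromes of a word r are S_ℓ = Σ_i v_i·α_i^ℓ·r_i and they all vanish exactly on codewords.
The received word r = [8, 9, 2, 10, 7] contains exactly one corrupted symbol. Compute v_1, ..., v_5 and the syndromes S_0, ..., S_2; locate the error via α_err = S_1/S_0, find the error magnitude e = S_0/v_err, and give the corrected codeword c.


S = (1, 1, 1), error at position 1, error magnitude e = 8, c = [0, 9, 2, 10, 7].

Step 1: column multipliers v_i = (∏_{j≠i}(α_i − α_j))^{−1} mod 11.
  i = 1 (α = 1): (1−5)(1−8)(1−3)(1−9) = (−4)·(−7)·(−2)·(−8) = 448 ≡ 8, so v_1 = 8^{−1} = 7 (mod 11).
  i = 2 (α = 5): (5−1)(5−8)(5−3)(5−9) = 4·(−3)·2·(−4) = 96 ≡ 8, so v_2 = 8^{−1} = 7 (mod 11).
  i = 3 (α = 8): (8−1)(8−5)(8−3)(8−9) = 7·3·5·(−1) = −105 ≡ 5, so v_3 = 5^{−1} = 9 (mod 11).
  i = 4 (α = 3): (3−1)(3−5)(3−8)(3−9) = 2·(−2)·(−5)·(−6) = −120 ≡ 1, so v_4 = 1^{−1} = 1 (mod 11).
  i = 5 (α = 9): (9−1)(9−5)(9−8)(9−3) = 8·4·1·6 = 192 ≡ 5, so v_5 = 5^{−1} = 9 (mod 11).
  v = [7, 7, 9, 1, 9].
Step 2: syndromes of r = [8, 9, 2, 10, 7] (all sums mod 11).
  S_0 = Σ v_i r_i = 7·8 + 7·9 + 9·2 + 1·10 + 9·7 = 210 ≡ 1.
  S_1 = Σ v_i α_i r_i = 7·1·8 + 7·5·9 + 9·8·2 + 1·3·10 + 9·9·7 = 1112 ≡ 1.
  α_i^2 mod 11 = [1, 3, 9, 9, 4].
  S_2 = Σ v_i α_i^2 r_i = 7·1·8 + 7·3·9 + 9·9·2 + 1·9·10 + 9·4·7 = 749 ≡ 1.
  S = (1, 1, 1) ≠ 0, so r is not a codeword (an error is present).
Step 3: locate the error. For a single error e at position i, S_ℓ = v_i·e·α_i^ℓ, so α_err = S_1/S_0.
  S_0^{−1} = 1^{−1} = 1 (mod 11), so α_err = 1·1 = 1 ≡ 1 = α_1. Error position i = 1.
  Consistency check: S_2/S_1 = 1·1 = 1 ≡ 1 = α_err ✓ (single-error assumption holds).
Step 4: error magnitude e = S_0/v_1 = S_0·∏_{j≠1}(α_1 − α_j) = 1·8 = 8 ≡ 8 (mod 11).
Step 5: correct position 1: c_1 = r_1 − e = 8 − 8 ≡ 0 (mod 11). Hence c = [0, 9, 2, 10, 7].
  Check: interpolating c through the α_i gives m(x) = 6 + 5·x (degree < 2) with m(α_i) = c_i for every i, so c is indeed a codeword.


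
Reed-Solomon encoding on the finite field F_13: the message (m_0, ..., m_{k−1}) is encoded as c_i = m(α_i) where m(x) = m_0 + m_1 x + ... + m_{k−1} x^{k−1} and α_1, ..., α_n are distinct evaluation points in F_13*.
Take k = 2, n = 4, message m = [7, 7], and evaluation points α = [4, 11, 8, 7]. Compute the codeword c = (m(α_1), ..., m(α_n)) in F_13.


c = [9, 6, 11, 4]

Message polynomial: m(x) = 7 + 7·x (mod 13).
For each evaluation point α_i, compute m(α_i) mod 13:
  α_1 = 4: Horner steps 7 → 9, so m(4) = 9.
  α_2 = 11: Horner steps 7 → 6, so m(11) = 6.
  α_3 = 8: Horner steps 7 → 11, so m(8) = 11.
  α_4 = 7: Horner steps 7 → 4, so m(7) = 4.
Codeword c = [9, 6, 11, 4] ∈ F_13^4.


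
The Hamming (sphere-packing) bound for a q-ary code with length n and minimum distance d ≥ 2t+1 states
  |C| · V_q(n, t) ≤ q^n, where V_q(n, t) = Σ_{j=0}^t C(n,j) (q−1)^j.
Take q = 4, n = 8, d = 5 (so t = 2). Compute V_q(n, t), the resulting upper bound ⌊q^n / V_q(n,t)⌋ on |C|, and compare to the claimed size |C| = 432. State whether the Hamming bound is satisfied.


V_q(n, t) = 277, q^n = 65536, Hamming bound = 236, |C| = 432 > bound (violated).

Step 1: Compute V_q(n, t) = Σ_{j=0}^2 C(n, j) (q−1)^j.
  j = 0: C(8,0)·(3)^0 = 1·1 = 1.
  j = 1: C(8,1)·(3)^1 = 8·3 = 24.
  j = 2: C(8,2)·(3)^2 = 28·9 = 252.
  V_q(n, t) = 1 + 24 + 252 = 277.
Step 2: q^n = 4^8 = 65536.
Step 3: Hamming bound ⌊q^n / V_q(n,t)⌋ = ⌊65536/277⌋ = 236.
Step 4: Compare |C| = 432 to 236: violated.
The claimed |C| lies above the Hamming bound, so no 4-ary code of length 8 with d ≥ 5 can have 432 codewords.


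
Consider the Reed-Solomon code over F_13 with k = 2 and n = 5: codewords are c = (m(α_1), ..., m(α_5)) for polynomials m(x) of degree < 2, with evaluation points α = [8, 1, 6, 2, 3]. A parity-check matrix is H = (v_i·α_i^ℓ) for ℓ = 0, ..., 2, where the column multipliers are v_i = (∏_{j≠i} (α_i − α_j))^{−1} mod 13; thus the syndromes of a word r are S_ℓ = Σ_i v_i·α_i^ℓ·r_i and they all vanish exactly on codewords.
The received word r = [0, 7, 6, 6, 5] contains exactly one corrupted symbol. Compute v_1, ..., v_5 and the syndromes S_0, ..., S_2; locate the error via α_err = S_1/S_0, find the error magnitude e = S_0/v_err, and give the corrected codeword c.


S = (3, 5, 4), error at position 3, error magnitude e = 4, c = [0, 7, 2, 6, 5].

Step 1: column multipliers v_i = (∏_{j≠i}(α_i − α_j))^{−1} mod 13.
  i = 1 (α = 8): (8−1)(8−6)(8−2)(8−3) = 7·2·6·5 = 420 ≡ 4, so v_1 = 4^{−1} = 10 (mod 13).
  i = 2 (α = 1): (1−8)(1−6)(1−2)(1−3) = (−7)·(−5)·(−1)·(−2) = 70 ≡ 5, so v_2 = 5^{−1} = 8 (mod 13).
  i = 3 (α = 6): (6−8)(6−1)(6−2)(6−3) = (−2)·5·4·3 = −120 ≡ 10, so v_3 = 10^{−1} = 4 (mod 13).
  i = 4 (α = 2): (2−8)(2−1)(2−6)(2−3) = (−6)·1·(−4)·(−1) = −24 ≡ 2, so v_4 = 2^{−1} = 7 (mod 13).
  i = 5 (α = 3): (3−8)(3−1)(3−6)(3−2) = (−5)·2·(−3)·1 = 30 ≡ 4, so v_5 = 4^{−1} = 10 (mod 13).
  v = [10, 8, 4, 7, 10].
Step 2: syndromes of r = [0, 7, 6, 6, 5] (all sums mod 13).
  S_0 = Σ v_i r_i = 10·0 + 8·7 + 4·6 + 7·6 + 10·5 = 172 ≡ 3.
  S_1 = Σ v_i α_i r_i = 10·8·0 + 8·1·7 + 4·6·6 + 7·2·6 + 10·3·5 = 434 ≡ 5.
  α_i^2 mod 13 = [12, 1, 10, 4, 9].
  S_2 = Σ v_i α_i^2 r_i = 10·12·0 + 8·1·7 + 4·10·6 + 7·4·6 + 10·9·5 = 914 ≡ 4.
  S = (3, 5, 4) ≠ 0, so r is not a codeword (an error is present).
Step 3: locate the error. For a single error e at position i, S_ℓ = v_i·e·α_i^ℓ, so α_err = S_1/S_0.
  S_0^{−1} = 3^{−1} = 9 (mod 13), so α_err = 5·9 = 45 ≡ 6 = α_3. Error position i = 3.
  Consistency check: S_2/S_1 = 4·8 = 32 ≡ 6 = α_err ✓ (single-error assumption holds).
Step 4: error magnitude e = S_0/v_3 = S_0·∏_{j≠3}(α_3 − α_j) = 3·10 = 30 ≡ 4 (mod 13).
Step 5: correct position 3: c_3 = r_3 − e = 6 − 4 ≡ 2 (mod 13). Hence c = [0, 7, 2, 6, 5].
  Check: interpolating c through the α_i gives m(x) = 8 + 12·x (degree < 2) with m(α_i) = c_i for every i, so c is indeed a codeword.


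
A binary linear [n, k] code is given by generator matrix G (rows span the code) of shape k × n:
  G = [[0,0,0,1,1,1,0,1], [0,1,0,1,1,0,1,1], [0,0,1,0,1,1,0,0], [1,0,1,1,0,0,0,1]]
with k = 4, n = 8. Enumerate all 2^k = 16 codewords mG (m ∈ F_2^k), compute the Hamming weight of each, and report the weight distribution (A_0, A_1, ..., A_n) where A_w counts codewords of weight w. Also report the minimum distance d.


Weight distribution: A_0 = 1, A_1 = 1, A_3 = 3, A_4 = 5, A_5 = 3, A_6 = 2, A_7 = 1. Minimum distance d = 1.

Enumerate all 2^4 = 16 messages m ∈ F_2^4.
For each, compute codeword c = mG in F_2^8, then tally its weight.
  m = 0000 → c = 00000000, weight = 0.
  m = 1000 → c = 00011101, weight = 4.
  m = 0100 → c = 01011011, weight = 5.
  m = 1100 → c = 01000110, weight = 3.
  m = 0010 → c = 00101100, weight = 3.
  m = 1010 → c = 00110001, weight = 3.
  m = 0110 → c = 01110111, weight = 6.
  m = 1110 → c = 01101010, weight = 4.
  m = 0001 → c = 10110001, weight = 4.
  m = 1001 → c = 10101100, weight = 4.
  m = 0101 → c = 11101010, weight = 5.
  m = 1101 → c = 11110111, weight = 7.
  m = 0011 → c = 10011101, weight = 5.
  m = 1011 → c = 10000000, weight = 1.
  m = 0111 → c = 11000110, weight = 4.
  m = 1111 → c = 11011011, weight = 6.
Tally weights:
  weight 0: 1 codewords.
  weight 1: 1 codewords.
  weight 3: 3 codewords.
  weight 4: 5 codewords.
  weight 5: 3 codewords.
  weight 6: 2 codewords.
  weight 7: 1 codewords.
Minimum distance d = smallest w > 0 with A_w > 0 = 1.
Sanity: Σ A_w = 16 = 2^4 = 16 ✓.


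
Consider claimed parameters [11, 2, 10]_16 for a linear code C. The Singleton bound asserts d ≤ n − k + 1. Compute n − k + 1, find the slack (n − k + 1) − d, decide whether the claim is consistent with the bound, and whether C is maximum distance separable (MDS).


Singleton RHS = n − k + 1 = 10, slack = 0, bound satisfied, MDS.

Singleton bound: d ≤ n − k + 1.
Here n = 11, k = 2, so n − k + 1 = 10.
Given d = 10, check d ≤ 10: YES.
Slack = (n − k + 1) − d = 0.
The code is MDS (slack = 0).
Description: the claimed parameters are [11, 2, 10]_16; such a code would be MDS (meets Singleton bound).


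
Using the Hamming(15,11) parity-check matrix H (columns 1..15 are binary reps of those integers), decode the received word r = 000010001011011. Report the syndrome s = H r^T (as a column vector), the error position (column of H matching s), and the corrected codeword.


s = (1, 0, 1, 0)^T, error position = 10, corrected codeword c = 000010001111011

Compute s = H r^T mod 2 one row at a time:
  s_1 = 0 + 1 + 0 + 1 + 1 + 0 + 1 + 1 = 5 ≡ 1 (mod 2).
  s_2 = 0 + 1 + 0 + 0 + 1 + 0 + 1 + 1 = 4 ≡ 0 (mod 2).
  s_3 = 0 + 0 + 0 + 0 + 0 + 1 + 1 + 1 = 3 ≡ 1 (mod 2).
  s_4 = 0 + 0 + 1 + 0 + 1 + 1 + 0 + 1 = 4 ≡ 0 (mod 2).
s = (1, 0, 1, 0)^T — this equals column 10 of H (binary 1010), so error is at position 10.
Correct: flip bit 10 of r = 000010001011011 to get c = 000010001111011.


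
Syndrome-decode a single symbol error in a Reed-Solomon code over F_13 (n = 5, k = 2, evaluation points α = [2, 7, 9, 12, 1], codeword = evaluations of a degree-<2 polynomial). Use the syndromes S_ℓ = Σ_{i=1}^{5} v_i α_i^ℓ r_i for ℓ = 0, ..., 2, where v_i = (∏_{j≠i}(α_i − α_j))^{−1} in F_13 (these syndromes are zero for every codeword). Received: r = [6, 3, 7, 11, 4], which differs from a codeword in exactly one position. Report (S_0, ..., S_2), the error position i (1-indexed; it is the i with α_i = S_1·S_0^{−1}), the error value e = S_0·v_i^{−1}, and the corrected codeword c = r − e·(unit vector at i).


S = (2, 11, 2), error at position 4, error magnitude e = 11, c = [6, 3, 7, 0, 4].

Step 1: column multipliers v_i = (∏_{j≠i}(α_i − α_j))^{−1} mod 13.
  i = 1 (α = 2): (2−7)(2−9)(2−12)(2−1) = (−5)·(−7)·(−10)·1 = −350 ≡ 1, so v_1 = 1^{−1} = 1 (mod 13).
  i = 2 (α = 7): (7−2)(7−9)(7−12)(7−1) = 5·(−2)·(−5)·6 = 300 ≡ 1, so v_2 = 1^{−1} = 1 (mod 13).
  i = 3 (α = 9): (9−2)(9−7)(9−12)(9−1) = 7·2·(−3)·8 = −336 ≡ 2, so v_3 = 2^{−1} = 7 (mod 13).
  i = 4 (α = 12): (12−2)(12−7)(12−9)(12−1) = 10·5·3·11 = 1650 ≡ 12, so v_4 = 12^{−1} = 12 (mod 13).
  i = 5 (α = 1): (1−2)(1−7)(1−9)(1−12) = (−1)·(−6)·(−8)·(−11) = 528 ≡ 8, so v_5 = 8^{−1} = 5 (mod 13).
  v = [1, 1, 7, 12, 5].
Step 2: syndromes of r = [6, 3, 7, 11, 4] (all sums mod 13).
  S_0 = Σ v_i r_i = 1·6 + 1·3 + 7·7 + 12·11 + 5·4 = 210 ≡ 2.
  S_1 = Σ v_i α_i r_i = 1·2·6 + 1·7·3 + 7·9·7 + 12·12·11 + 5·1·4 = 2078 ≡ 11.
  α_i^2 mod 13 = [4, 10, 3, 1, 1].
  S_2 = Σ v_i α_i^2 r_i = 1·4·6 + 1·10·3 + 7·3·7 + 12·1·11 + 5·1·4 = 353 ≡ 2.
  S = (2, 11, 2) ≠ 0, so r is not a codeword (an error is present).
Step 3: locate the error. For a single error e at position i, S_ℓ = v_i·e·α_i^ℓ, so α_err = S_1/S_0.
  S_0^{−1} = 2^{−1} = 7 (mod 13), so α_err = 11·7 = 77 ≡ 12 = α_4. Error position i = 4.
  Consistency check: S_2/S_1 = 2·6 = 12 ≡ 12 = α_err ✓ (single-error assumption holds).
Step 4: error magnitude e = S_0/v_4 = S_0·∏_{j≠4}(α_4 − α_j) = 2·12 = 24 ≡ 11 (mod 13).
Step 5: correct position 4: c_4 = r_4 − e = 11 − 11 ≡ 0 (mod 13). Hence c = [6, 3, 7, 0, 4].
  Check: interpolating c through the α_i gives m(x) = 2 + 2·x (degree < 2) with m(α_i) = c_i for every i, so c is indeed a codeword.


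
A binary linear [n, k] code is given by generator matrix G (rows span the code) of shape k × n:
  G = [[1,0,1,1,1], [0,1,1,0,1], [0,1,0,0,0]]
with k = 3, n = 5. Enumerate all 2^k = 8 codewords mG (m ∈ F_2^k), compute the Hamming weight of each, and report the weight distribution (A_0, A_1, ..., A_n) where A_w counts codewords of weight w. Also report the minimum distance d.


Weight distribution: A_0 = 1, A_1 = 1, A_2 = 2, A_3 = 2, A_4 = 1, A_5 = 1. Minimum distance d = 1.

Enumerate all 2^3 = 8 messages m ∈ F_2^3.
For each, compute codeword c = mG in F_2^5, then tally its weight.
  m = 000 → c = 00000, weight = 0.
  m = 100 → c = 10111, weight = 4.
  m = 010 → c = 01101, weight = 3.
  m = 110 → c = 11010, weight = 3.
  m = 001 → c = 01000, weight = 1.
  m = 101 → c = 11111, weight = 5.
  m = 011 → c = 00101, weight = 2.
  m = 111 → c = 10010, weight = 2.
Tally weights:
  weight 0: 1 codewords.
  weight 1: 1 codewords.
  weight 2: 2 codewords.
  weight 3: 2 codewords.
  weight 4: 1 codewords.
  weight 5: 1 codewords.
Minimum distance d = smallest w > 0 with A_w > 0 = 1.
Sanity: Σ A_w = 8 = 2^3 = 8 ✓.


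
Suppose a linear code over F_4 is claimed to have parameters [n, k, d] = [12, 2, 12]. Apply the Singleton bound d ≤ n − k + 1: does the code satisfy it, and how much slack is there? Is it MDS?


Singleton RHS = n − k + 1 = 11, slack = -1, bound violated (no such code; not MDS).

Singleton bound: d ≤ n − k + 1.
Here n = 12, k = 2, so n − k + 1 = 11.
Given d = 12, check d ≤ 11: NO.
Slack = (n − k + 1) − d = -1.
The slack is negative: d = 12 exceeds n − k + 1 = 11 by 1, so the Singleton bound is violated and no linear [12, 2, 12]_4 code can exist. In particular it is not MDS (MDS requires d = n − k + 1 exactly).
Description: the claimed parameters are [12, 2, 12]_4; such a code would be impossible (violates the Singleton bound).
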